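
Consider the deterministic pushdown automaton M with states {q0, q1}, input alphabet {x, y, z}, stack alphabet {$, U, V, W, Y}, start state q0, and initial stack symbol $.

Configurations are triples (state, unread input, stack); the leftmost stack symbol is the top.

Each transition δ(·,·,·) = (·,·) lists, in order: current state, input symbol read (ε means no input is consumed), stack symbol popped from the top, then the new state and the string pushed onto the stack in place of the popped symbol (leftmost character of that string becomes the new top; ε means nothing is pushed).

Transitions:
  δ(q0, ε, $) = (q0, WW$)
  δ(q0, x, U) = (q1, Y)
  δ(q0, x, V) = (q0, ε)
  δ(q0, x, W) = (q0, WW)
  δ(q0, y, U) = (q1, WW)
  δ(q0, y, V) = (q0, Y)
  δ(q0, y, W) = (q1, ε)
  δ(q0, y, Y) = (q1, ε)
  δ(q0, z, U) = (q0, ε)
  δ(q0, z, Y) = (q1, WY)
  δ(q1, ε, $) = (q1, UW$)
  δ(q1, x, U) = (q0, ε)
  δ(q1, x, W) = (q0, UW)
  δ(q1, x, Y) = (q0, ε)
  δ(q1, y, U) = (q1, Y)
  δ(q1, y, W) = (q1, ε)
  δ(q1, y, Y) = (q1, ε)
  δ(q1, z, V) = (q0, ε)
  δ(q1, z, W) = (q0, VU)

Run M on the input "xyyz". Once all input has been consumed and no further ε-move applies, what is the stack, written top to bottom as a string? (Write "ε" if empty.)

VU$

(q0, xyyz, $)
  ε-move, top $: go to q0, push WW$ → (q0, xyyz, WW$)
  read x, top W: go to q0, push WW → (q0, yyz, WWW$)
  read y, top W: go to q1, push ε → (q1, yz, WW$)
  read y, top W: go to q1, push ε → (q1, z, W$)
  read z, top W: go to q0, push VU → (q0, ε, VU$)
All input consumed in state q0 with stack VU$.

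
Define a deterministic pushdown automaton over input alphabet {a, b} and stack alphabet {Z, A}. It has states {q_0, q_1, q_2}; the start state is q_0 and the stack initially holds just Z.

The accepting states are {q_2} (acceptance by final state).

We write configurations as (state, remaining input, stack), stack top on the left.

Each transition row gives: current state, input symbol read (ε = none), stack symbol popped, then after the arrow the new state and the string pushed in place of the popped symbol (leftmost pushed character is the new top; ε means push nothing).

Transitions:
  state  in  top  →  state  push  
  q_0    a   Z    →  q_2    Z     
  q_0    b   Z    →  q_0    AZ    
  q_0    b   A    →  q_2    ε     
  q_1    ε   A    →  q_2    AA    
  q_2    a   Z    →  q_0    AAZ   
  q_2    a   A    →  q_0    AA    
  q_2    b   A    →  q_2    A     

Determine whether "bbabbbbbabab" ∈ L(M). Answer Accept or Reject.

Accept

(q_0, bbabbbbbabab, Z) ⊢ (q_0, babbbbbabab, AZ) ⊢ (q_2, abbbbbabab, Z) ⊢ (q_0, bbbbbabab, AAZ) ⊢ (q_2, bbbbabab, AZ) ⊢ (q_2, bbbabab, AZ) ⊢ (q_2, bbabab, AZ) ⊢ (q_2, babab, AZ) ⊢ (q_2, abab, AZ) ⊢ (q_0, bab, AAZ) ⊢ (q_2, ab, AZ) ⊢ (q_0, b, AAZ) ⊢ (q_2, ε, AZ)
All input consumed; state q_2 ∈ F.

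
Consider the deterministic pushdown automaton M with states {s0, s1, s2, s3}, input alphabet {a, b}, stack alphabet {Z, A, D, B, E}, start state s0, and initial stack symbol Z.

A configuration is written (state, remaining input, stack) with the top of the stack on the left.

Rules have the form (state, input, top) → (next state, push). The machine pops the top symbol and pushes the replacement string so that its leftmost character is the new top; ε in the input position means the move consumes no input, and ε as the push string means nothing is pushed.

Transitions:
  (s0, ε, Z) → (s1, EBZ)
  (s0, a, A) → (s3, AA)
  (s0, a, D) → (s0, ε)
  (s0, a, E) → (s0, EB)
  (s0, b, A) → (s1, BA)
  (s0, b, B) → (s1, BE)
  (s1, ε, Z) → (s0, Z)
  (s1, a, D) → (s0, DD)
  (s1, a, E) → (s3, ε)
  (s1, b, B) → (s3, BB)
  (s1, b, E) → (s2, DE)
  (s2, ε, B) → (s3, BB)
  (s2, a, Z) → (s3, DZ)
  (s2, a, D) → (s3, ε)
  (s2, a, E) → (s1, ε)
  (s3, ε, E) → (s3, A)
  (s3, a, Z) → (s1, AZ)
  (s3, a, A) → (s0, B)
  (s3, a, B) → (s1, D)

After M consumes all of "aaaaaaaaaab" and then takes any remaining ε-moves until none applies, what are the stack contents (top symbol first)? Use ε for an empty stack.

(s0, aaaaaaaaaab, Z) ⊢ (s1, aaaaaaaaaab, EBZ) ⊢ (s3, aaaaaaaaab, BZ) ⊢ (s1, aaaaaaaab, DZ) ⊢ (s0, aaaaaaab, DDZ) ⊢ (s0, aaaaaab, DZ) ⊢ (s0, aaaaab, Z) ⊢ (s1, aaaaab, EBZ) ⊢ (s3, aaaab, BZ) ⊢ (s1, aaab, DZ) ⊢ (s0, aab, DDZ) ⊢ (s0, ab, DZ) ⊢ (s0, b, Z) ⊢ (s1, b, EBZ) ⊢ (s2, ε, DEBZ)
All input consumed in state s2 with stack DEBZ.

DEBZ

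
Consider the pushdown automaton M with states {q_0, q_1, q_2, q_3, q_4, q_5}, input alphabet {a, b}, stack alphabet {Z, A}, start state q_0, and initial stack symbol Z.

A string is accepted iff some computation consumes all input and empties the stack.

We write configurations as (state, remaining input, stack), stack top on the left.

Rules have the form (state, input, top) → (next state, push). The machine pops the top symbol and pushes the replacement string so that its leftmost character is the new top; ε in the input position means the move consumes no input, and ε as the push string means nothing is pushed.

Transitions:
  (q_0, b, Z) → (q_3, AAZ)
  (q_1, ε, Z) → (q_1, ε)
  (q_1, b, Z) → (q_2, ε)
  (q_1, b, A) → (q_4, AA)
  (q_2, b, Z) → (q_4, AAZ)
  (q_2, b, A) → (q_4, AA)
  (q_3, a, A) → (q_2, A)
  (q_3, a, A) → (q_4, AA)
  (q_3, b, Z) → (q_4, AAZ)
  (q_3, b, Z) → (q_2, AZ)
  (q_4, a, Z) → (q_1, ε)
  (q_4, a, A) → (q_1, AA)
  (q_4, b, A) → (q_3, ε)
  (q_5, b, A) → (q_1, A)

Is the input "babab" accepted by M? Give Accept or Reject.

Reject

No computation consumes all input and empties the stack.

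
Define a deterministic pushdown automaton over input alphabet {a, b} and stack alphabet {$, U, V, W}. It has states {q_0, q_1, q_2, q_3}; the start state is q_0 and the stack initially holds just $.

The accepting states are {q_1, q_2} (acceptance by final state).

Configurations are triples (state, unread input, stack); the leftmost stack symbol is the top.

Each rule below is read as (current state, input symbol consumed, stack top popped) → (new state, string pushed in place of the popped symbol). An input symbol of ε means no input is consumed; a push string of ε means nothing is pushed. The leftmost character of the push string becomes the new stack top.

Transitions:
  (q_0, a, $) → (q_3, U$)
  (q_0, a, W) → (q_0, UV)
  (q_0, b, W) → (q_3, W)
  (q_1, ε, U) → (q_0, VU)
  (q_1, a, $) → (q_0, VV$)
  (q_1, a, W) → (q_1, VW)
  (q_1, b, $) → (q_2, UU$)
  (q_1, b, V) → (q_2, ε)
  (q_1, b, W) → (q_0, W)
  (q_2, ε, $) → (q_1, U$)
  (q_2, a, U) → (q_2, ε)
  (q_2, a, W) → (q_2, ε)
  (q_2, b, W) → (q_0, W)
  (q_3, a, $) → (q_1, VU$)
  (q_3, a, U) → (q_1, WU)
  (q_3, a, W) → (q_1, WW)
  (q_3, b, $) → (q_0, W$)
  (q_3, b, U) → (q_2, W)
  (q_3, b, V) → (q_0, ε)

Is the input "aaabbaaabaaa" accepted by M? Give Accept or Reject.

(q_0, aaabbaaabaaa, $)
  read a, top $: go to q_3, push U$ → (q_3, aabbaaabaaa, U$)
  read a, top U: go to q_1, push WU → (q_1, abbaaabaaa, WU$)
  read a, top W: go to q_1, push VW → (q_1, bbaaabaaa, VWU$)
  read b, top V: go to q_2, push ε → (q_2, baaabaaa, WU$)
  read b, top W: go to q_0, push W → (q_0, aaabaaa, WU$)
  read a, top W: go to q_0, push UV → (q_0, aabaaa, UVU$)
No transition applies at (q_0, aabaaa, UVU$); input not fully consumed.

Reject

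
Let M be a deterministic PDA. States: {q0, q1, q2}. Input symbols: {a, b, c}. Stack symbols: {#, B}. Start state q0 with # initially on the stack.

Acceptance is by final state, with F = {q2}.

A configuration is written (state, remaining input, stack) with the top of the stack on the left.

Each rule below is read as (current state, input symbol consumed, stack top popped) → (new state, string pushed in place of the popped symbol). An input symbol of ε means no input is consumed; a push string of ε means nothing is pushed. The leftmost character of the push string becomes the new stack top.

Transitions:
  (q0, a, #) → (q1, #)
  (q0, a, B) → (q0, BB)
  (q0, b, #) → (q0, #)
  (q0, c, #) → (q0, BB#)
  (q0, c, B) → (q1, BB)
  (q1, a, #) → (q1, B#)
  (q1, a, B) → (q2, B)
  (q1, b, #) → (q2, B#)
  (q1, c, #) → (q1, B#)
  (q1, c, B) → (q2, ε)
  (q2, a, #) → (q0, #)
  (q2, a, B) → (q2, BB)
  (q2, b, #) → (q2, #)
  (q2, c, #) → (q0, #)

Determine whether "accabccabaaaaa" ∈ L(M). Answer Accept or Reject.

(q0, accabccabaaaaa, #)
  read a, top #: go to q1, push # → (q1, ccabccabaaaaa, #)
  read c, top #: go to q1, push B# → (q1, cabccabaaaaa, B#)
  read c, top B: go to q2, push ε → (q2, abccabaaaaa, #)
  read a, top #: go to q0, push # → (q0, bccabaaaaa, #)
  read b, top #: go to q0, push # → (q0, ccabaaaaa, #)
  read c, top #: go to q0, push BB# → (q0, cabaaaaa, BB#)
  read c, top B: go to q1, push BB → (q1, abaaaaa, BBB#)
  read a, top B: go to q2, push B → (q2, baaaaa, BBB#)
No transition applies at (q2, baaaaa, BBB#); input not fully consumed.

Reject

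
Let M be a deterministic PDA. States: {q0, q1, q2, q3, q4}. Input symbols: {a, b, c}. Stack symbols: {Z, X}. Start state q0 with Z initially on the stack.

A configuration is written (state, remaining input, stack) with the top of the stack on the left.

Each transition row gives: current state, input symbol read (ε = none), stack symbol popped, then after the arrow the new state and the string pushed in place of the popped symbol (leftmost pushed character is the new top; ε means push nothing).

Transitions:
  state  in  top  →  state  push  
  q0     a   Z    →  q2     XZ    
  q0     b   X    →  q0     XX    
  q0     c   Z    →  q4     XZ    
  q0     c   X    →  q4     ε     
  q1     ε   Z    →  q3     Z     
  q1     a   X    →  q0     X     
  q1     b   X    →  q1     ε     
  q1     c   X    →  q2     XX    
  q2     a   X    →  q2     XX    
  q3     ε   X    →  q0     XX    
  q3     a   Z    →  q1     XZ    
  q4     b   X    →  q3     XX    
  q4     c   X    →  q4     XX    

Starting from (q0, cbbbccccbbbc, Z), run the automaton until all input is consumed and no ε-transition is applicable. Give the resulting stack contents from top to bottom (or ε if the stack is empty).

(q0, cbbbccccbbbc, Z) ⊢ (q4, bbbccccbbbc, XZ) ⊢ (q3, bbccccbbbc, XXZ) ⊢ (q0, bbccccbbbc, XXXZ) ⊢ (q0, bccccbbbc, XXXXZ) ⊢ (q0, ccccbbbc, XXXXXZ) ⊢ (q4, cccbbbc, XXXXZ) ⊢ (q4, ccbbbc, XXXXXZ) ⊢ (q4, cbbbc, XXXXXXZ) ⊢ (q4, bbbc, XXXXXXXZ) ⊢ (q3, bbc, XXXXXXXXZ) ⊢ (q0, bbc, XXXXXXXXXZ) ⊢ (q0, bc, XXXXXXXXXXZ) ⊢ (q0, c, XXXXXXXXXXXZ) ⊢ (q4, ε, XXXXXXXXXXZ)
All input consumed in state q4 with stack XXXXXXXXXXZ.

XXXXXXXXXXZ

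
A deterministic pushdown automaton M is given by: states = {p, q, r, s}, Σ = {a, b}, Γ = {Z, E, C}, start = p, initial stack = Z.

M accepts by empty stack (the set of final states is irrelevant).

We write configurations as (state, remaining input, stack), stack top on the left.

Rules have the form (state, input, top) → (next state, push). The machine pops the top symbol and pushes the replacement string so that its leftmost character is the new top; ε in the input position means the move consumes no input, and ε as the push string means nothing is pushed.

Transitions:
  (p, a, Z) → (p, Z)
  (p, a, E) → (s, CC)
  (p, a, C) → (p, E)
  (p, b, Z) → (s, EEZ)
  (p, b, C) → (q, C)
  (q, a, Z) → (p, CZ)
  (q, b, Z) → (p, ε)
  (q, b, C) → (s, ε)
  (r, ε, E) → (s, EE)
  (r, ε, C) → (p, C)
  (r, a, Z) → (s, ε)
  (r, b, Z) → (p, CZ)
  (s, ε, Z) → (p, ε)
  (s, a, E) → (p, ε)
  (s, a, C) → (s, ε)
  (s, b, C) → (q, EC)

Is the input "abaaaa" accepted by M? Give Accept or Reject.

Accept

(p, abaaaa, Z)
  read a, top Z: go to p, push Z → (p, baaaa, Z)
  read b, top Z: go to s, push EEZ → (s, aaaa, EEZ)
  read a, top E: go to p, push ε → (p, aaa, EZ)
  read a, top E: go to s, push CC → (s, aa, CCZ)
  read a, top C: go to s, push ε → (s, a, CZ)
  read a, top C: go to s, push ε → (s, ε, Z)
  ε-move, top Z: go to p, push ε → (p, ε, ε)
All input consumed and the stack is empty.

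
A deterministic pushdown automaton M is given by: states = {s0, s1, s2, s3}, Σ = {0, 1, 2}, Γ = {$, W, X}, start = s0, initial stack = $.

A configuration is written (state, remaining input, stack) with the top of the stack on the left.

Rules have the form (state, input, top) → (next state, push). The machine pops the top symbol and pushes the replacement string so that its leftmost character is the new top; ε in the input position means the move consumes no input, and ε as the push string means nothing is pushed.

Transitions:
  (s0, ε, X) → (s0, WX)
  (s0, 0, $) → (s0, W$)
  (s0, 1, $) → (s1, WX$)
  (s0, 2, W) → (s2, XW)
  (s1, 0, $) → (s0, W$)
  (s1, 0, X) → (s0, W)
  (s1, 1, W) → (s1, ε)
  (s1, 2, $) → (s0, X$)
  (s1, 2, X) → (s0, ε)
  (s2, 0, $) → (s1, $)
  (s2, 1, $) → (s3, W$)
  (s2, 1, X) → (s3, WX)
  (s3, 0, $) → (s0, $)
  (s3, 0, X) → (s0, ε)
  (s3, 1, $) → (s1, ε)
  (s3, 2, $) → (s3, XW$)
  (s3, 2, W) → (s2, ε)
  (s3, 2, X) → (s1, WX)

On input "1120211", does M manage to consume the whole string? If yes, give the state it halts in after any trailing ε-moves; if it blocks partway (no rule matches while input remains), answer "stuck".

stuck

(s0, 1120211, $) ⊢ (s1, 120211, WX$) ⊢ (s1, 20211, X$) ⊢ (s0, 0211, $) ⊢ (s0, 211, W$) ⊢ (s2, 11, XW$) ⊢ (s3, 1, WXW$)
No transition for (s3, 1, top W); M blocks with input 1 remaining.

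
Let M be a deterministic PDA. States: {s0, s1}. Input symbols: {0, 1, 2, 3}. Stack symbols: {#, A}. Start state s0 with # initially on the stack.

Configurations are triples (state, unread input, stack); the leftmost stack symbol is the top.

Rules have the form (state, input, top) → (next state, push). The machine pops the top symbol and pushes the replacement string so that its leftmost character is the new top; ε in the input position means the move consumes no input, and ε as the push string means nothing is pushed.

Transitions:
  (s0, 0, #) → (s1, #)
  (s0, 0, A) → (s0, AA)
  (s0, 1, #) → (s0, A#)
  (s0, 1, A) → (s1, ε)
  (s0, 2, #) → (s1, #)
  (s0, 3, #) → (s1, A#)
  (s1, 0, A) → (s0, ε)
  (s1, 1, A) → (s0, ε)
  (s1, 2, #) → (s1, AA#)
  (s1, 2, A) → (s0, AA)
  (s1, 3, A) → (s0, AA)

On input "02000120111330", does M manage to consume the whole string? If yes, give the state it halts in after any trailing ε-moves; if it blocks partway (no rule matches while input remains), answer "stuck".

(s0, 02000120111330, #)
  read 0, top #: go to s1, push # → (s1, 2000120111330, #)
  read 2, top #: go to s1, push AA# → (s1, 000120111330, AA#)
  read 0, top A: go to s0, push ε → (s0, 00120111330, A#)
  read 0, top A: go to s0, push AA → (s0, 0120111330, AA#)
  read 0, top A: go to s0, push AA → (s0, 120111330, AAA#)
  read 1, top A: go to s1, push ε → (s1, 20111330, AA#)
  read 2, top A: go to s0, push AA → (s0, 0111330, AAA#)
  read 0, top A: go to s0, push AA → (s0, 111330, AAAA#)
  read 1, top A: go to s1, push ε → (s1, 11330, AAA#)
  read 1, top A: go to s0, push ε → (s0, 1330, AA#)
  read 1, top A: go to s1, push ε → (s1, 330, A#)
  read 3, top A: go to s0, push AA → (s0, 30, AA#)
No transition for (s0, 3, top A); M blocks with input 30 remaining.

stuck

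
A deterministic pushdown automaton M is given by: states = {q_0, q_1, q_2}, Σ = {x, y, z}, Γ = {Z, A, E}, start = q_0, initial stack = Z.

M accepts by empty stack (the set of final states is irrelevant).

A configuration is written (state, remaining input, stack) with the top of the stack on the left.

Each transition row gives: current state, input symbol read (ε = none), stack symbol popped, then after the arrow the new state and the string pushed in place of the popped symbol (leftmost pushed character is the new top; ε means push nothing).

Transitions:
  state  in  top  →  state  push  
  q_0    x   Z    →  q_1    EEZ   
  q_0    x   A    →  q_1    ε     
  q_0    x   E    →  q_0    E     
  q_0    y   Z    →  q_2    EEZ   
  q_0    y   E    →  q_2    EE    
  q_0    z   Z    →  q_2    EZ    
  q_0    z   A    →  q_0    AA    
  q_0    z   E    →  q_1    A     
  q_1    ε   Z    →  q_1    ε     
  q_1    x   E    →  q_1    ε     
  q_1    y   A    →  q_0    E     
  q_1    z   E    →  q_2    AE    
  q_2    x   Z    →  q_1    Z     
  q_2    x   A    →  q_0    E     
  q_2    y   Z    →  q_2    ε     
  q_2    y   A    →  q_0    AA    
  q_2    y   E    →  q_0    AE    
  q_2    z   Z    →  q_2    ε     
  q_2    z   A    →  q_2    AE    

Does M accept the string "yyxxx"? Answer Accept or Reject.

(q_0, yyxxx, Z)
  read y, top Z: go to q_2, push EEZ → (q_2, yxxx, EEZ)
  read y, top E: go to q_0, push AE → (q_0, xxx, AEEZ)
  read x, top A: go to q_1, push ε → (q_1, xx, EEZ)
  read x, top E: go to q_1, push ε → (q_1, x, EZ)
  read x, top E: go to q_1, push ε → (q_1, ε, Z)
  ε-move, top Z: go to q_1, push ε → (q_1, ε, ε)
All input consumed and the stack is empty.

Accept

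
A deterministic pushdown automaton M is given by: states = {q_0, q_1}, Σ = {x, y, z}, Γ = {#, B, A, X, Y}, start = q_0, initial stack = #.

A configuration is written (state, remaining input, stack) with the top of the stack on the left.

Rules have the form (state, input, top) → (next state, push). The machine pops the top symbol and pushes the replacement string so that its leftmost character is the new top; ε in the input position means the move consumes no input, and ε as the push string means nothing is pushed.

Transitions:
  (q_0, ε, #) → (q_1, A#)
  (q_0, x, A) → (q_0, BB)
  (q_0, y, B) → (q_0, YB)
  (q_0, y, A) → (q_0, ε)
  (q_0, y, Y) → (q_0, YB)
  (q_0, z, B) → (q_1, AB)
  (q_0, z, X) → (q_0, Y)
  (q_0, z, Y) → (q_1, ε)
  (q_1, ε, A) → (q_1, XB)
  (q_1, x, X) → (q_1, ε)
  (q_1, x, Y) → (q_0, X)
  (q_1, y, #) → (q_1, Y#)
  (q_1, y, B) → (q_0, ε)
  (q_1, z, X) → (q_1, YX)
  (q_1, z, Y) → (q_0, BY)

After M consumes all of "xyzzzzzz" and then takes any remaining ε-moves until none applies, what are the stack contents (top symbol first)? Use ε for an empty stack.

(q_0, xyzzzzzz, #)
  ε-move, top #: go to q_1, push A# → (q_1, xyzzzzzz, A#)
  ε-move, top A: go to q_1, push XB → (q_1, xyzzzzzz, XB#)
  read x, top X: go to q_1, push ε → (q_1, yzzzzzz, B#)
  read y, top B: go to q_0, push ε → (q_0, zzzzzz, #)
  ε-move, top #: go to q_1, push A# → (q_1, zzzzzz, A#)
  ε-move, top A: go to q_1, push XB → (q_1, zzzzzz, XB#)
  read z, top X: go to q_1, push YX → (q_1, zzzzz, YXB#)
  read z, top Y: go to q_0, push BY → (q_0, zzzz, BYXB#)
  read z, top B: go to q_1, push AB → (q_1, zzz, ABYXB#)
  ε-move, top A: go to q_1, push XB → (q_1, zzz, XBBYXB#)
  read z, top X: go to q_1, push YX → (q_1, zz, YXBBYXB#)
  read z, top Y: go to q_0, push BY → (q_0, z, BYXBBYXB#)
  read z, top B: go to q_1, push AB → (q_1, ε, ABYXBBYXB#)
  ε-move, top A: go to q_1, push XB → (q_1, ε, XBBYXBBYXB#)
All input consumed in state q_1 with stack XBBYXBBYXB#.

XBBYXBBYXB#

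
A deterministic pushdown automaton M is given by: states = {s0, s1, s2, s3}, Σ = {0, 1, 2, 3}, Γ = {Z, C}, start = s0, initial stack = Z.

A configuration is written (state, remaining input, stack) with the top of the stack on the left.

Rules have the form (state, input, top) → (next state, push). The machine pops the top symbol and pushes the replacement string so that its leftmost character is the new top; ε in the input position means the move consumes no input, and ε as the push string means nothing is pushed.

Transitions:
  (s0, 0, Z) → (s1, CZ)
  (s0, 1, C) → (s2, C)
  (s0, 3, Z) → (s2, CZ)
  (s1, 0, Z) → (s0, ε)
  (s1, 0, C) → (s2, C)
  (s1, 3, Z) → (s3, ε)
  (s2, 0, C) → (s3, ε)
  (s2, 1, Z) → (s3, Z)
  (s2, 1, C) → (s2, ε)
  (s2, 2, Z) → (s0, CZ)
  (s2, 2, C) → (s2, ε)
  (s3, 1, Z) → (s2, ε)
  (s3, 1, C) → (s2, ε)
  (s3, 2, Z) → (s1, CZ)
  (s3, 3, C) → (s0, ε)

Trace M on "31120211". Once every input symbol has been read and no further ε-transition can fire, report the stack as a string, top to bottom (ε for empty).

ε

(s0, 31120211, Z) ⊢ (s2, 1120211, CZ) ⊢ (s2, 120211, Z) ⊢ (s3, 20211, Z) ⊢ (s1, 0211, CZ) ⊢ (s2, 211, CZ) ⊢ (s2, 11, Z) ⊢ (s3, 1, Z) ⊢ (s2, ε, ε)
All input consumed in state s2 with stack ε.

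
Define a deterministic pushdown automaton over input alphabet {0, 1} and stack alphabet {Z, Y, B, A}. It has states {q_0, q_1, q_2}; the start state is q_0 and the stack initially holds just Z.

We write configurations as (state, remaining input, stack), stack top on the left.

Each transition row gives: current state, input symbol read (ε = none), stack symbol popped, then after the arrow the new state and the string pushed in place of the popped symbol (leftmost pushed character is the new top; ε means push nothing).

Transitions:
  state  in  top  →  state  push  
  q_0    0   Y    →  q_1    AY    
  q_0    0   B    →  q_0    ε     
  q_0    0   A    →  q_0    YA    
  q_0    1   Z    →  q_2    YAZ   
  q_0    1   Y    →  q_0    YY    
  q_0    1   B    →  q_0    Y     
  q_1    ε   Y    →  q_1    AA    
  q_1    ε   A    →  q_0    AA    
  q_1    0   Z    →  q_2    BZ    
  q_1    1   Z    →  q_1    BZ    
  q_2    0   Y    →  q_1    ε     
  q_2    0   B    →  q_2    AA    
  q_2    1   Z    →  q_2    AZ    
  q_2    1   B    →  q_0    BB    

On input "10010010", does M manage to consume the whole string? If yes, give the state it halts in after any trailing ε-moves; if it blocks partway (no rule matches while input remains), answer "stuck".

(q_0, 10010010, Z)
  read 1, top Z: go to q_2, push YAZ → (q_2, 0010010, YAZ)
  read 0, top Y: go to q_1, push ε → (q_1, 010010, AZ)
  ε-move, top A: go to q_0, push AA → (q_0, 010010, AAZ)
  read 0, top A: go to q_0, push YA → (q_0, 10010, YAAZ)
  read 1, top Y: go to q_0, push YY → (q_0, 0010, YYAAZ)
  read 0, top Y: go to q_1, push AY → (q_1, 010, AYYAAZ)
  ε-move, top A: go to q_0, push AA → (q_0, 010, AAYYAAZ)
  read 0, top A: go to q_0, push YA → (q_0, 10, YAAYYAAZ)
  read 1, top Y: go to q_0, push YY → (q_0, 0, YYAAYYAAZ)
  read 0, top Y: go to q_1, push AY → (q_1, ε, AYYAAYYAAZ)
  ε-move, top A: go to q_0, push AA → (q_0, ε, AAYYAAYYAAZ)
All input consumed; M is in state q_0.

q_0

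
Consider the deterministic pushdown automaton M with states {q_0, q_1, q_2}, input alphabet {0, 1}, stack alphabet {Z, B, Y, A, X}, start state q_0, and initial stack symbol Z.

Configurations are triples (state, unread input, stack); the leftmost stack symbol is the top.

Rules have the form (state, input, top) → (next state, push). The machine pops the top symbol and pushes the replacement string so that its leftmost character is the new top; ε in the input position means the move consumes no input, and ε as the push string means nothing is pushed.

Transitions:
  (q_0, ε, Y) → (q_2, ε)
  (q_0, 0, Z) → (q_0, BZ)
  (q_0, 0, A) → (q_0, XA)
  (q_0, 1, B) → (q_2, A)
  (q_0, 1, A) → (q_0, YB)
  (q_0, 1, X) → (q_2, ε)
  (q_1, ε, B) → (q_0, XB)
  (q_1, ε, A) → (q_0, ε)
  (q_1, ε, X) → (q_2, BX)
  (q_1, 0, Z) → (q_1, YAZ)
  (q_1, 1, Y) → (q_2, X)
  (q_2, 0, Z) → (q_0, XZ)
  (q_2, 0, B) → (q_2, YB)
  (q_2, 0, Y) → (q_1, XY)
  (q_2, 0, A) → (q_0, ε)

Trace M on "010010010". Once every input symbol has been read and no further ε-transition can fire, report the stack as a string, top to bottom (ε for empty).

(q_0, 010010010, Z)
  read 0, top Z: go to q_0, push BZ → (q_0, 10010010, BZ)
  read 1, top B: go to q_2, push A → (q_2, 0010010, AZ)
  read 0, top A: go to q_0, push ε → (q_0, 010010, Z)
  read 0, top Z: go to q_0, push BZ → (q_0, 10010, BZ)
  read 1, top B: go to q_2, push A → (q_2, 0010, AZ)
  read 0, top A: go to q_0, push ε → (q_0, 010, Z)
  read 0, top Z: go to q_0, push BZ → (q_0, 10, BZ)
  read 1, top B: go to q_2, push A → (q_2, 0, AZ)
  read 0, top A: go to q_0, push ε → (q_0, ε, Z)
All input consumed in state q_0 with stack Z.

Z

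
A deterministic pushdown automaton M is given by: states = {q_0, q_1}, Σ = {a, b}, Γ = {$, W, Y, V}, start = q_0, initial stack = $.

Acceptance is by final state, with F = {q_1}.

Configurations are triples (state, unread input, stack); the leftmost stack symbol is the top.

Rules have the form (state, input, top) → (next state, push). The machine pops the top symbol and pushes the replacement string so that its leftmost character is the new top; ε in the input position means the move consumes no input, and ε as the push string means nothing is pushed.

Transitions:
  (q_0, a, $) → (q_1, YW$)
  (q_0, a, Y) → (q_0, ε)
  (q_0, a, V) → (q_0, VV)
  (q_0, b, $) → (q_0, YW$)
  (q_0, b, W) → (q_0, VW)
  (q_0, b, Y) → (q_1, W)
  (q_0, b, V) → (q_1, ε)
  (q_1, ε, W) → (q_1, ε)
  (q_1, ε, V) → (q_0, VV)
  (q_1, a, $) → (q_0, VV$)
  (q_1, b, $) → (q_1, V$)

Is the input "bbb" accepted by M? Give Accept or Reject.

(q_0, bbb, $) ⊢ (q_0, bb, YW$) ⊢ (q_1, b, WW$) ⊢ (q_1, b, W$) ⊢ (q_1, b, $) ⊢ (q_1, ε, V$)
All input consumed; state q_1 ∈ F.

Accept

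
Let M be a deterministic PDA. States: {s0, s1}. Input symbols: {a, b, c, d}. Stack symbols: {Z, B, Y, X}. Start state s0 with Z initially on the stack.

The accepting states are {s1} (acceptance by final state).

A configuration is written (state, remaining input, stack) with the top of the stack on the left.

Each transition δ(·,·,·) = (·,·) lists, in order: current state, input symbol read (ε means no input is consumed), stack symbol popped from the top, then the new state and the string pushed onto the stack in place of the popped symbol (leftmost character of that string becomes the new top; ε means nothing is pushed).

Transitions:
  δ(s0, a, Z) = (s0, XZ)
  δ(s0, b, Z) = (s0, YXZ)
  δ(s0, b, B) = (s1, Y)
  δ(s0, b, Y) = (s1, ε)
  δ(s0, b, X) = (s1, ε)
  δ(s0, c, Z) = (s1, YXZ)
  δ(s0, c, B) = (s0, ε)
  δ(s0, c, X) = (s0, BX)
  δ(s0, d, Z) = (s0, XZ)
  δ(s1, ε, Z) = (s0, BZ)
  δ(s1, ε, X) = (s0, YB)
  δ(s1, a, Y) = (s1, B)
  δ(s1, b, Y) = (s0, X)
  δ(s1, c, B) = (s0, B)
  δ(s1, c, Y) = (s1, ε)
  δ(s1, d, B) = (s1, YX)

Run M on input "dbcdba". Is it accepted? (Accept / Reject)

(s0, dbcdba, Z)
  read d, top Z: go to s0, push XZ → (s0, bcdba, XZ)
  read b, top X: go to s1, push ε → (s1, cdba, Z)
  ε-move, top Z: go to s0, push BZ → (s0, cdba, BZ)
  read c, top B: go to s0, push ε → (s0, dba, Z)
  read d, top Z: go to s0, push XZ → (s0, ba, XZ)
  read b, top X: go to s1, push ε → (s1, a, Z)
  ε-move, top Z: go to s0, push BZ → (s0, a, BZ)
No transition applies at (s0, a, BZ); input not fully consumed.

Reject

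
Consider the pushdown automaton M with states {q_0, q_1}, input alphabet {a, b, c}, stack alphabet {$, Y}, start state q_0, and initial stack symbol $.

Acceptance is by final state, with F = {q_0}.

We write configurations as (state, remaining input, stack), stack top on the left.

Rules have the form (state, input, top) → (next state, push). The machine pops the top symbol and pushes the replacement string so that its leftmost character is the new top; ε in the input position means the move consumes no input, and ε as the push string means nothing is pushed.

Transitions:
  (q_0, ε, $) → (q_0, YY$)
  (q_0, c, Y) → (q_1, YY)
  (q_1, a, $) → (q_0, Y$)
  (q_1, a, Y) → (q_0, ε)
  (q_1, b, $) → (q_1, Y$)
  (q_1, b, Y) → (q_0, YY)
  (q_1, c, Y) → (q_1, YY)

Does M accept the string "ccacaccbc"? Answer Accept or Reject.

No computation consumes all input and reaches a final state.

Reject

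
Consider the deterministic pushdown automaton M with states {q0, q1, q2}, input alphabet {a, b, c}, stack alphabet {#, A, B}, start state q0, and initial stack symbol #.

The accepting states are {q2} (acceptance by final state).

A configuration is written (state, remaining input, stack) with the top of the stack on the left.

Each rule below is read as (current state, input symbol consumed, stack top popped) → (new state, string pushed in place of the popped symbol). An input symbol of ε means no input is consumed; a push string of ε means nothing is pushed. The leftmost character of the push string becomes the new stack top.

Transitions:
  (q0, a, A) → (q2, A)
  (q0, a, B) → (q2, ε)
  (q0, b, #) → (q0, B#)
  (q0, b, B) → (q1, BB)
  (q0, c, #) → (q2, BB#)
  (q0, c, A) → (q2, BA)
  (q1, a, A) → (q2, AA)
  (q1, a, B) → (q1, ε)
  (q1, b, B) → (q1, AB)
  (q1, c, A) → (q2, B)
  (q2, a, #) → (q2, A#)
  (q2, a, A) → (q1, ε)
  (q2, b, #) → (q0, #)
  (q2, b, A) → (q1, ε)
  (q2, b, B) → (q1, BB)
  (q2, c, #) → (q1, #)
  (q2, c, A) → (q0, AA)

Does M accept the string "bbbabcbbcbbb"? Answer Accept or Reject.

(q0, bbbabcbbcbbb, #)
  read b, top #: go to q0, push B# → (q0, bbabcbbcbbb, B#)
  read b, top B: go to q1, push BB → (q1, babcbbcbbb, BB#)
  read b, top B: go to q1, push AB → (q1, abcbbcbbb, ABB#)
  read a, top A: go to q2, push AA → (q2, bcbbcbbb, AABB#)
  read b, top A: go to q1, push ε → (q1, cbbcbbb, ABB#)
  read c, top A: go to q2, push B → (q2, bbcbbb, BBB#)
  read b, top B: go to q1, push BB → (q1, bcbbb, BBBB#)
  read b, top B: go to q1, push AB → (q1, cbbb, ABBBB#)
  read c, top A: go to q2, push B → (q2, bbb, BBBBB#)
  read b, top B: go to q1, push BB → (q1, bb, BBBBBB#)
  read b, top B: go to q1, push AB → (q1, b, ABBBBBB#)
No transition applies at (q1, b, ABBBBBB#); input not fully consumed.

Reject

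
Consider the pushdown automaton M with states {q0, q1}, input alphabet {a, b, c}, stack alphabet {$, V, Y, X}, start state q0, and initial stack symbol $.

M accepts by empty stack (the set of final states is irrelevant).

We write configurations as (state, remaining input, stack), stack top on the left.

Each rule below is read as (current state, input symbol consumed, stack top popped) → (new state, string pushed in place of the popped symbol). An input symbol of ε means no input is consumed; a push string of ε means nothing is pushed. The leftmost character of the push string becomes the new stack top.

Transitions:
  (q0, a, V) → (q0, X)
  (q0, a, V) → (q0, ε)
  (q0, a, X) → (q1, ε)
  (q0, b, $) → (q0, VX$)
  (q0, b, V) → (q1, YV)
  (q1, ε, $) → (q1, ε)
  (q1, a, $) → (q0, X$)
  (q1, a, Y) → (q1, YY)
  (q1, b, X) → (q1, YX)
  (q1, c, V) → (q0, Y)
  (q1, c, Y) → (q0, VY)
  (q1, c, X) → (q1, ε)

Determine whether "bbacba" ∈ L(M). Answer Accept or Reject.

No computation consumes all input and empties the stack.

Reject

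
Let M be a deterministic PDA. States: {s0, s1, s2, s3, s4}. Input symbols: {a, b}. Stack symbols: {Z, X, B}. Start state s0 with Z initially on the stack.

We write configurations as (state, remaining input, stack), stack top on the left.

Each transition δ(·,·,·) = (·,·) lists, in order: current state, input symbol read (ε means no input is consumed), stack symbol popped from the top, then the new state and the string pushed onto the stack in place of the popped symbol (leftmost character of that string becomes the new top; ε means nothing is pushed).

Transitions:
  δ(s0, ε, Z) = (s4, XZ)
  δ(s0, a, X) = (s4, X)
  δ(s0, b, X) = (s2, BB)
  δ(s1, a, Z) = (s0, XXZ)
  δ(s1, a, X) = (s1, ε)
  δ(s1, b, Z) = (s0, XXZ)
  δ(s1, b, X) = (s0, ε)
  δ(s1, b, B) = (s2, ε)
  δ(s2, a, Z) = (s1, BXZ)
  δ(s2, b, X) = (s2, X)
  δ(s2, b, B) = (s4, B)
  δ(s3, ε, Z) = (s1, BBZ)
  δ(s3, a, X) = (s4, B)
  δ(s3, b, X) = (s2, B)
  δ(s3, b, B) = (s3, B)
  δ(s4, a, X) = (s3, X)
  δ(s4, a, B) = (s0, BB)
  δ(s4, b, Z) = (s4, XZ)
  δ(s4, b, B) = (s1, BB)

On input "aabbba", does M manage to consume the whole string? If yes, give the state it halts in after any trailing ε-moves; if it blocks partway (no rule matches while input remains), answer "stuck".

s0

(s0, aabbba, Z)
  ε-move, top Z: go to s4, push XZ → (s4, aabbba, XZ)
  read a, top X: go to s3, push X → (s3, abbba, XZ)
  read a, top X: go to s4, push B → (s4, bbba, BZ)
  read b, top B: go to s1, push BB → (s1, bba, BBZ)
  read b, top B: go to s2, push ε → (s2, ba, BZ)
  read b, top B: go to s4, push B → (s4, a, BZ)
  read a, top B: go to s0, push BB → (s0, ε, BBZ)
All input consumed; M is in state s0.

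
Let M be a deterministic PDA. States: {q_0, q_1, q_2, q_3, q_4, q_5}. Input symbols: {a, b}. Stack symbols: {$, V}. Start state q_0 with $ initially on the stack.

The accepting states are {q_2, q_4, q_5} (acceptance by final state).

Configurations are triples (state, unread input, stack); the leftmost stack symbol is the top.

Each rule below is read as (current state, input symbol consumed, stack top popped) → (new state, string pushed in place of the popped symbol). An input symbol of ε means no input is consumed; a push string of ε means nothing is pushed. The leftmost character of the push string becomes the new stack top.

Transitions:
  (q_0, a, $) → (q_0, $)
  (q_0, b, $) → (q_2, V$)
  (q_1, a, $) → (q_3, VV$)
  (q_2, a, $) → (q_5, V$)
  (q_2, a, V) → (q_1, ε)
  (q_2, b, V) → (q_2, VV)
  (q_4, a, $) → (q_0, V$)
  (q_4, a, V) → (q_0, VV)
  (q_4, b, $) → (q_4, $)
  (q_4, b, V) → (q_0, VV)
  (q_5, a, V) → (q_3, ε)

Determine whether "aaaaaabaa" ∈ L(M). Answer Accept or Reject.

Reject

(q_0, aaaaaabaa, $) ⊢ (q_0, aaaaabaa, $) ⊢ (q_0, aaaabaa, $) ⊢ (q_0, aaabaa, $) ⊢ (q_0, aabaa, $) ⊢ (q_0, abaa, $) ⊢ (q_0, baa, $) ⊢ (q_2, aa, V$) ⊢ (q_1, a, $) ⊢ (q_3, ε, VV$)
All input consumed; state q_3 ∉ F and no further ε-move applies.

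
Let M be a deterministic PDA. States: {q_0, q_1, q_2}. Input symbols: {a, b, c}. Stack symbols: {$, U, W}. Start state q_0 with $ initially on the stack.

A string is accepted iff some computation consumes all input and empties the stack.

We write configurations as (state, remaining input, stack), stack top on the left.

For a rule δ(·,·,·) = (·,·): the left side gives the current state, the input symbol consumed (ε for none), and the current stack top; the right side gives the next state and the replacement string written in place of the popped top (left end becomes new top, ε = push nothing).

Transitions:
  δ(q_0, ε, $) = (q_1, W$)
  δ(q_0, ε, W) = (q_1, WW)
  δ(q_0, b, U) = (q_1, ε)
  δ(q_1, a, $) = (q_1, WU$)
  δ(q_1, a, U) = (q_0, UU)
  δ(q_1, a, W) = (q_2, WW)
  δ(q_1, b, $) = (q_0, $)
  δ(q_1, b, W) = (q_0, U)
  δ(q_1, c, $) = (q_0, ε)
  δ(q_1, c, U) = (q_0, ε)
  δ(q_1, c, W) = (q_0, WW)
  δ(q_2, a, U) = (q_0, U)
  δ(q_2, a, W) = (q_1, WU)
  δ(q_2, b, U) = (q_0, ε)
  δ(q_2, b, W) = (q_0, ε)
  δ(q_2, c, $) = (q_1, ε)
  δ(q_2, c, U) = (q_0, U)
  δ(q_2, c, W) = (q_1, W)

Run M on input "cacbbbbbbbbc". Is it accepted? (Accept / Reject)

(q_0, cacbbbbbbbbc, $) ⊢ (q_1, cacbbbbbbbbc, W$) ⊢ (q_0, acbbbbbbbbc, WW$) ⊢ (q_1, acbbbbbbbbc, WWW$) ⊢ (q_2, cbbbbbbbbc, WWWW$) ⊢ (q_1, bbbbbbbbc, WWWW$) ⊢ (q_0, bbbbbbbc, UWWW$) ⊢ (q_1, bbbbbbc, WWW$) ⊢ (q_0, bbbbbc, UWW$) ⊢ (q_1, bbbbc, WW$) ⊢ (q_0, bbbc, UW$) ⊢ (q_1, bbc, W$) ⊢ (q_0, bc, U$) ⊢ (q_1, c, $) ⊢ (q_0, ε, ε)
All input consumed and the stack is empty.

Accept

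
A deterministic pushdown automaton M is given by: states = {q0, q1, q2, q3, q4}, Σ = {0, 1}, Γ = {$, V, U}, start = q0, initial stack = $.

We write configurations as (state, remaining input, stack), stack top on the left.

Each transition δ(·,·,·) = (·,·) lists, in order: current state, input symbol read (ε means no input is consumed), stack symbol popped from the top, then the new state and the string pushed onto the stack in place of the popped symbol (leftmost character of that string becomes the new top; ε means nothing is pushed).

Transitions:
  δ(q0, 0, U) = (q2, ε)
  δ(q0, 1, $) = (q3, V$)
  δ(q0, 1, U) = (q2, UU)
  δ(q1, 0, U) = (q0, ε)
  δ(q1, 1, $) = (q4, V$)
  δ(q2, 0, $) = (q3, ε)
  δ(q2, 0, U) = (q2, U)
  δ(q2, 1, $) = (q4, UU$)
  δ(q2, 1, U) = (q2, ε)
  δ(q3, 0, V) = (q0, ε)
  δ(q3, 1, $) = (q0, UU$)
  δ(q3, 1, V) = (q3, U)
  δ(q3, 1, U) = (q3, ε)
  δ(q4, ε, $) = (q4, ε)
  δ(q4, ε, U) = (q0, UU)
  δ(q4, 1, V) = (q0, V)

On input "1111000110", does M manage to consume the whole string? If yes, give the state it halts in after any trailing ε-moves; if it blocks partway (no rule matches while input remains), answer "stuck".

q2

(q0, 1111000110, $) ⊢ (q3, 111000110, V$) ⊢ (q3, 11000110, U$) ⊢ (q3, 1000110, $) ⊢ (q0, 000110, UU$) ⊢ (q2, 00110, U$) ⊢ (q2, 0110, U$) ⊢ (q2, 110, U$) ⊢ (q2, 10, $) ⊢ (q4, 0, UU$) ⊢ (q0, 0, UUU$) ⊢ (q2, ε, UU$)
All input consumed; M is in state q2.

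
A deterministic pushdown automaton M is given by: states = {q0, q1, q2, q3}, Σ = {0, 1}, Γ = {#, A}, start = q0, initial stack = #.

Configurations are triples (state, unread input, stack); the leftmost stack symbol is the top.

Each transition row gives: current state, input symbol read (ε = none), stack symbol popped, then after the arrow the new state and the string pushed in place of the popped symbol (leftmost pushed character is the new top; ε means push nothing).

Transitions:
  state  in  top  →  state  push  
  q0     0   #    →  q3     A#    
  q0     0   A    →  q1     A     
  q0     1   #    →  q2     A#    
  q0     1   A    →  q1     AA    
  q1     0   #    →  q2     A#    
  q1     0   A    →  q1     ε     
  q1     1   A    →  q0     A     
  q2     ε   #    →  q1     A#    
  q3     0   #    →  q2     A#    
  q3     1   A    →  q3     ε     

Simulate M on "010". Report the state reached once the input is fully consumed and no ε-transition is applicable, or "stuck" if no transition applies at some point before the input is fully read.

q2

(q0, 010, #)
  read 0, top #: go to q3, push A# → (q3, 10, A#)
  read 1, top A: go to q3, push ε → (q3, 0, #)
  read 0, top #: go to q2, push A# → (q2, ε, A#)
All input consumed; M is in state q2.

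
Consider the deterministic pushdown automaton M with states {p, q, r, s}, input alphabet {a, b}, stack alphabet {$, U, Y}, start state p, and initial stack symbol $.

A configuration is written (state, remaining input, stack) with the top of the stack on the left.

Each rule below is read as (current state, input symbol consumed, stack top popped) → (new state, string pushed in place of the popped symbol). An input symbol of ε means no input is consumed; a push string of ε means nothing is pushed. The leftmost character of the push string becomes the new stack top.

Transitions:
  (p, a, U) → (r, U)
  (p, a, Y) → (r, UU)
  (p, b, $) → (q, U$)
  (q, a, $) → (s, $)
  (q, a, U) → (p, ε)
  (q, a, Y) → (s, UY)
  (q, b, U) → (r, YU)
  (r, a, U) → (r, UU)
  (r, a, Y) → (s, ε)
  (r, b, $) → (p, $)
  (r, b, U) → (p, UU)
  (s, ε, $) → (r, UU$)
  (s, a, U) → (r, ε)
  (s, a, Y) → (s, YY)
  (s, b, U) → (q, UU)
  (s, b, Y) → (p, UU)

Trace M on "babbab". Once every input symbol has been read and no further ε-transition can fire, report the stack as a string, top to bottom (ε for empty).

UU$

(p, babbab, $)
  read b, top $: go to q, push U$ → (q, abbab, U$)
  read a, top U: go to p, push ε → (p, bbab, $)
  read b, top $: go to q, push U$ → (q, bab, U$)
  read b, top U: go to r, push YU → (r, ab, YU$)
  read a, top Y: go to s, push ε → (s, b, U$)
  read b, top U: go to q, push UU → (q, ε, UU$)
All input consumed in state q with stack UU$.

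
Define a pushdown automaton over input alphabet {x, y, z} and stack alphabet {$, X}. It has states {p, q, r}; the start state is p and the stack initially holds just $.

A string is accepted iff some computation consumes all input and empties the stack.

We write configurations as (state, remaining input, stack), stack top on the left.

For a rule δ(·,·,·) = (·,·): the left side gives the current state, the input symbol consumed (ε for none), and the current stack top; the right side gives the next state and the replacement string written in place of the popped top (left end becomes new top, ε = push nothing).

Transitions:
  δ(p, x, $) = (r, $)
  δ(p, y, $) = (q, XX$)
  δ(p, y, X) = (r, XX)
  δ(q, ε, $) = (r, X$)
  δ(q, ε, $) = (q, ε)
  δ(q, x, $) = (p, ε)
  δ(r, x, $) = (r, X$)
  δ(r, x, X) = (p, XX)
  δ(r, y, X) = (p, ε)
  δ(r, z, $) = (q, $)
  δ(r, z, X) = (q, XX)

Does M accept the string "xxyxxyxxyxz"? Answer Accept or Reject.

Accept

One accepting computation: (p, xxyxxyxxyxz, $) ⊢ (r, xyxxyxxyxz, $) ⊢ (r, yxxyxxyxz, X$) ⊢ (p, xxyxxyxz, $) ⊢ (r, xyxxyxz, $) ⊢ (r, yxxyxz, X$) ⊢ (p, xxyxz, $) ⊢ (r, xyxz, $) ⊢ (r, yxz, X$) ⊢ (p, xz, $) ⊢ (r, z, $) ⊢ (q, ε, $) ⊢ (q, ε, ε)
All input consumed and the stack is empty.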